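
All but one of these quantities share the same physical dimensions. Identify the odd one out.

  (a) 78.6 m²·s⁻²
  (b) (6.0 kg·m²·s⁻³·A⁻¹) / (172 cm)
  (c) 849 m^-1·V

In SI base units:
  (a) m²·s⁻²
  (b) [kg·m²·s⁻³·A⁻¹] / [m] = kg·m·s⁻³·A⁻¹
  (c) V·m⁻¹ = J·C⁻¹·m⁻¹ = kg·m·s⁻³·A⁻¹
All reduce to kg·m·s⁻³·A⁻¹ except (a), which is m²·s⁻².

(a)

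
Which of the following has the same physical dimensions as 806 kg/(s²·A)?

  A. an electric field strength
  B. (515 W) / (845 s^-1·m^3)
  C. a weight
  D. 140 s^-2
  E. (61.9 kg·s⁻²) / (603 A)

Reference: kg·s⁻²·A⁻¹.
Each option:
  A. [electric field strength] = kg·m·s⁻³·A⁻¹
  B. [kg·m²·s⁻³] / [m³·s⁻¹] = kg·m⁻¹·s⁻²
  C. [weight] = kg·m·s⁻²
  D. s⁻²
  E. [kg·s⁻²] / [A] = kg·s⁻²·A⁻¹  ← same
Only E. matches kg·s⁻²·A⁻¹.

E.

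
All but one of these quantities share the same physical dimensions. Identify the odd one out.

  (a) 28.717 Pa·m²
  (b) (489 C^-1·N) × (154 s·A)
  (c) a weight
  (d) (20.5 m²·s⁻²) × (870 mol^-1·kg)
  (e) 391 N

(d)

In SI base units:
  (a) Pa·m² = N·m⁻²·m² = kg·m·s⁻²
  (b) [kg·m·s⁻³·A⁻¹] · [s·A] = kg·m·s⁻²
  (c) [weight] = kg·m·s⁻²
  (d) [m²·s⁻²] · [kg·mol⁻¹] = kg·m²·s⁻²·mol⁻¹
  (e) N = kg·m·s⁻²
All reduce to kg·m·s⁻² except (d), which is kg·m²·s⁻²·mol⁻¹.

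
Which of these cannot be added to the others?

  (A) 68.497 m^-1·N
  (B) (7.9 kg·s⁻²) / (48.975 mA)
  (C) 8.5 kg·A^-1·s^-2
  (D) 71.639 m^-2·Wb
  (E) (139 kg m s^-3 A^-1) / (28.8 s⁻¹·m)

(A)

Dimensions:
  (A) N·m⁻¹ = kg·m·s⁻²·m⁻¹ = kg·s⁻²
  (B) [kg·s⁻²] / [A] = kg·s⁻²·A⁻¹
  (C) kg·s⁻²·A⁻¹
  (D) Wb·m⁻² = V·s·m⁻² = kg·s⁻²·A⁻¹
  (E) [kg·m·s⁻³·A⁻¹] / [m·s⁻¹] = kg·s⁻²·A⁻¹
All reduce to kg·s⁻²·A⁻¹ except (A), which is kg·s⁻².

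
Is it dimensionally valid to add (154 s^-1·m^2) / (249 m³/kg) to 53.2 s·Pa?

Yes

Work out the base dimensions of each:
  (154 s^-1·m^2) / (249 m³/kg):  [m²·s⁻¹] / [kg⁻¹·m³] = kg·m⁻¹·s⁻¹
  53.2 s·Pa:  Pa·s = N·m⁻²·s = kg·m⁻¹·s⁻¹
Both are kg·m⁻¹·s⁻¹, so they have the same dimensions and can be added.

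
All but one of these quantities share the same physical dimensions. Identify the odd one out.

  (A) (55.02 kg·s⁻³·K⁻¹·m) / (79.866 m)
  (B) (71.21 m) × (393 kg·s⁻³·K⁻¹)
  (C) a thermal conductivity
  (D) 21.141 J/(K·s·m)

(A)

In SI base units:
  (A) [kg·m·s⁻³·K⁻¹] / [m] = kg·s⁻³·K⁻¹
  (B) [m] · [kg·s⁻³·K⁻¹] = kg·m·s⁻³·K⁻¹
  (C) [thermal conductivity] = kg·m·s⁻³·K⁻¹
  (D) J·s⁻¹·m⁻¹·K⁻¹ = N·m·s⁻¹·m⁻¹·K⁻¹ = kg·m·s⁻³·K⁻¹
All reduce to kg·m·s⁻³·K⁻¹ except (A), which is kg·s⁻³·K⁻¹.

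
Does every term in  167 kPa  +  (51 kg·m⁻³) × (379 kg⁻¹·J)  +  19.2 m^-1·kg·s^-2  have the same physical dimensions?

Expand each in SI base units:
  167 kPa:  Pa = N·m⁻² = kg·m⁻¹·s⁻²
  (51 kg·m⁻³) × (379 kg⁻¹·J):  [kg·m⁻³] · [m²·s⁻²] = kg·m⁻¹·s⁻²
  19.2 m^-1·kg·s^-2:  kg·m⁻¹·s⁻²
Every term reduces to kg·m⁻¹·s⁻².

Yes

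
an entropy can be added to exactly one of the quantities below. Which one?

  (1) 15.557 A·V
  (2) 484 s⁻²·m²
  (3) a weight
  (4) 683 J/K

(4)

Reference: [entropy] = kg·m²·s⁻²·K⁻¹.
Each option:
  (1) V·A = J·C⁻¹·A = kg·m²·s⁻³
  (2) m²·s⁻²
  (3) [weight] = kg·m·s⁻²
  (4) J·K⁻¹ = N·m·K⁻¹ = kg·m²·s⁻²·K⁻¹  ← same
Only (4) matches kg·m²·s⁻²·K⁻¹.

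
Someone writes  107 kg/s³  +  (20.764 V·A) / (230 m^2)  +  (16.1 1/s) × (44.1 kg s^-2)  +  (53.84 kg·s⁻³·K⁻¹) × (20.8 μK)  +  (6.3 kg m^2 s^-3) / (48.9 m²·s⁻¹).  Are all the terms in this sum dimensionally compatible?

No

Dimensions:
  107 kg/s³:  kg·s⁻³
  (20.764 V·A) / (230 m^2):  [kg·m²·s⁻³] / [m²] = kg·s⁻³
  (16.1 1/s) × (44.1 kg s^-2):  [s⁻¹] · [kg·s⁻²] = kg·s⁻³
  (53.84 kg·s⁻³·K⁻¹) × (20.8 μK):  [kg·s⁻³·K⁻¹] · [K] = kg·s⁻³
  (6.3 kg m^2 s^-3) / (48.9 m²·s⁻¹):  [kg·m²·s⁻³] / [m²·s⁻¹] = kg·s⁻²
The terms do not share a single dimension (kg·s⁻² vs kg·s⁻³).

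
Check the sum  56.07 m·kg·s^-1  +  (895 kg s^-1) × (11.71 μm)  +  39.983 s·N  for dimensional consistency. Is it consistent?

Yes

Reduce each to base SI dimensions:
  56.07 m·kg·s^-1:  kg·m·s⁻¹
  (895 kg s^-1) × (11.71 μm):  [kg·s⁻¹] · [m] = kg·m·s⁻¹
  39.983 s·N:  N·s = kg·m·s⁻²·s = kg·m·s⁻¹
Every term reduces to kg·m·s⁻¹.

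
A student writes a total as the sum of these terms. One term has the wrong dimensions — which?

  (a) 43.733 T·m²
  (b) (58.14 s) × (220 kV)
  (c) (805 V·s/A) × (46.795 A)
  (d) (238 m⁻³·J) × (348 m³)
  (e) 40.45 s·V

(d)

In SI base units:
  (a) T·m² = Wb·m⁻²·m² = kg·m²·s⁻²·A⁻¹
  (b) [s] · [kg·m²·s⁻³·A⁻¹] = kg·m²·s⁻²·A⁻¹
  (c) [kg·m²·s⁻²·A⁻²] · [A] = kg·m²·s⁻²·A⁻¹
  (d) [kg·m⁻¹·s⁻²] · [m³] = kg·m²·s⁻²
  (e) V·s = J·C⁻¹·s = kg·m²·s⁻²·A⁻¹
All reduce to kg·m²·s⁻²·A⁻¹ except (d), which is kg·m²·s⁻².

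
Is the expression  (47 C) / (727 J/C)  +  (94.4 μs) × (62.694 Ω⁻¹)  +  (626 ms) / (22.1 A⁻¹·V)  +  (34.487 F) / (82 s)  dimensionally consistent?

Work out the base dimensions of each:
  (47 C) / (727 J/C):  [s·A] / [kg·m²·s⁻³·A⁻¹] = kg⁻¹·m⁻²·s⁴·A²
  (94.4 μs) × (62.694 Ω⁻¹):  [s] · [kg⁻¹·m⁻²·s³·A²] = kg⁻¹·m⁻²·s⁴·A²
  (626 ms) / (22.1 A⁻¹·V):  [s] / [kg·m²·s⁻³·A⁻²] = kg⁻¹·m⁻²·s⁴·A²
  (34.487 F) / (82 s):  [kg⁻¹·m⁻²·s⁴·A²] / [s] = kg⁻¹·m⁻²·s³·A²
The terms do not share a single dimension (kg⁻¹·m⁻²·s³·A² vs kg⁻¹·m⁻²·s⁴·A²).

No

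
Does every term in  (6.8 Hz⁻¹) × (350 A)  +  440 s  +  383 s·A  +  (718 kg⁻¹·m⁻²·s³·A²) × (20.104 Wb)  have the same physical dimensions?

In SI base units:
  (6.8 Hz⁻¹) × (350 A):  [s] · [A] = s·A
  440 s:  s
  383 s·A:  A·s = s·A
  (718 kg⁻¹·m⁻²·s³·A²) × (20.104 Wb):  [kg⁻¹·m⁻²·s³·A²] · [kg·m²·s⁻²·A⁻¹] = s·A
The terms do not share a single dimension (s vs s·A).

No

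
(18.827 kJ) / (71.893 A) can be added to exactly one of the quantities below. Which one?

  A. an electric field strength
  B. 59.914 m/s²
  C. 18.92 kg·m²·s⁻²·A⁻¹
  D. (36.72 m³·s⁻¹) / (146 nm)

Reference: [kg·m²·s⁻²] / [A] = kg·m²·s⁻²·A⁻¹.
Each option:
  A. [electric field strength] = kg·m·s⁻³·A⁻¹
  B. m·s⁻²
  C. kg·m²·s⁻²·A⁻¹  ← same
  D. [m³·s⁻¹] / [m] = m²·s⁻¹
Only C. matches kg·m²·s⁻²·A⁻¹.

C.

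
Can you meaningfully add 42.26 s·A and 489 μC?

Reduce each to base SI dimensions:
  42.26 s·A:  A·s = s·A
  489 μC:  C = s·A
Both are s·A, so they have the same dimensions and can be added.

Yes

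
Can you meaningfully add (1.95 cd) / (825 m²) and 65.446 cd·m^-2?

Yes

Reduce each to base SI dimensions:
  (1.95 cd) / (825 m²):  [cd] / [m²] = m⁻²·cd
  65.446 cd·m^-2:  cd·m⁻² = m⁻²·cd
Both are m⁻²·cd, so they have the same dimensions and can be added.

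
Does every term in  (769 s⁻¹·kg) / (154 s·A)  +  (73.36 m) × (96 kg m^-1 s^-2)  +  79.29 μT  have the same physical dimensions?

No

Dimensions:
  (769 s⁻¹·kg) / (154 s·A):  [kg·s⁻¹] / [s·A] = kg·s⁻²·A⁻¹
  (73.36 m) × (96 kg m^-1 s^-2):  [m] · [kg·m⁻¹·s⁻²] = kg·s⁻²
  79.29 μT:  T = Wb·m⁻² = kg·s⁻²·A⁻¹
The terms do not share a single dimension (kg·s⁻² vs kg·s⁻²·A⁻¹).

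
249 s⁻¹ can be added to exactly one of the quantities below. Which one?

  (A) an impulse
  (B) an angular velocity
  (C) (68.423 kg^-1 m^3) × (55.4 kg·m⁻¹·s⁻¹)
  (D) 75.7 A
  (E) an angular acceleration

Reference: s⁻¹.
Each option:
  (A) [impulse] = kg·m·s⁻¹
  (B) [angular velocity] = s⁻¹  ← same
  (C) [kg⁻¹·m³] · [kg·m⁻¹·s⁻¹] = m²·s⁻¹
  (D) A
  (E) [angular acceleration] = s⁻²
Only (B) matches s⁻¹.

(B)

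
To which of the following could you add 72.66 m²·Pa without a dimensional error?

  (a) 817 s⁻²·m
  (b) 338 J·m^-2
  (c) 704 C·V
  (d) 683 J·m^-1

(d)

Reference: Pa·m² = N·m⁻²·m² = kg·m·s⁻².
Each option:
  (a) m·s⁻²
  (b) J·m⁻² = N·m·m⁻² = kg·s⁻²
  (c) C·V = s·A·J·C⁻¹ = kg·m²·s⁻²
  (d) J·m⁻¹ = N·m·m⁻¹ = kg·m·s⁻²  ← same
Only (d) matches kg·m·s⁻².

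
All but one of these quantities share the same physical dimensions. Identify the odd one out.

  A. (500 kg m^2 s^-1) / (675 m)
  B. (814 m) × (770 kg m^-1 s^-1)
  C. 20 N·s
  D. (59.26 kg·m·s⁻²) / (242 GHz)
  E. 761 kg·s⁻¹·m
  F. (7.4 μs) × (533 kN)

Reduce each to base SI dimensions:
  A. [kg·m²·s⁻¹] / [m] = kg·m·s⁻¹
  B. [m] · [kg·m⁻¹·s⁻¹] = kg·s⁻¹
  C. N·s = kg·m·s⁻²·s = kg·m·s⁻¹
  D. [kg·m·s⁻²] / [s⁻¹] = kg·m·s⁻¹
  E. kg·m·s⁻¹
  F. [s] · [kg·m·s⁻²] = kg·m·s⁻¹
All reduce to kg·m·s⁻¹ except B., which is kg·s⁻¹.

B.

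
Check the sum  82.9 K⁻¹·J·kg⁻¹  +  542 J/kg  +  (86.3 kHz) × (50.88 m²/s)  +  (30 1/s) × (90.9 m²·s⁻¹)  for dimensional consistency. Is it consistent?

Dimensions:
  82.9 K⁻¹·J·kg⁻¹:  J·kg⁻¹·K⁻¹ = N·m·kg⁻¹·K⁻¹ = m²·s⁻²·K⁻¹
  542 J/kg:  J·kg⁻¹ = N·m·kg⁻¹ = m²·s⁻²
  (86.3 kHz) × (50.88 m²/s):  [s⁻¹] · [m²·s⁻¹] = m²·s⁻²
  (30 1/s) × (90.9 m²·s⁻¹):  [s⁻¹] · [m²·s⁻¹] = m²·s⁻²
The terms do not share a single dimension (m²·s⁻² vs m²·s⁻²·K⁻¹).

No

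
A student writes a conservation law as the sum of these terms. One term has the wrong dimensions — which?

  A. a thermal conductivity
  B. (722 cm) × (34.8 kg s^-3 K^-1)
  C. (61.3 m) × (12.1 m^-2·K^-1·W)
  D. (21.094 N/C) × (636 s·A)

Reduce each to base SI dimensions:
  A. [thermal conductivity] = kg·m·s⁻³·K⁻¹
  B. [m] · [kg·s⁻³·K⁻¹] = kg·m·s⁻³·K⁻¹
  C. [m] · [kg·s⁻³·K⁻¹] = kg·m·s⁻³·K⁻¹
  D. [kg·m·s⁻³·A⁻¹] · [s·A] = kg·m·s⁻²
All reduce to kg·m·s⁻³·K⁻¹ except D., which is kg·m·s⁻².

D.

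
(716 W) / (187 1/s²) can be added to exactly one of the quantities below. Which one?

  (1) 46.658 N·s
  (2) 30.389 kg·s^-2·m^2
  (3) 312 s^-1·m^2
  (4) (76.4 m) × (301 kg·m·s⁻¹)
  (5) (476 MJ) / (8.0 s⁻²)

(4)

Reference: [kg·m²·s⁻³] / [s⁻²] = kg·m²·s⁻¹.
Each option:
  (1) N·s = kg·m·s⁻²·s = kg·m·s⁻¹
  (2) kg·m²·s⁻²
  (3) m²·s⁻¹
  (4) [m] · [kg·m·s⁻¹] = kg·m²·s⁻¹  ← same
  (5) [kg·m²·s⁻²] / [s⁻²] = kg·m²
Only (4) matches kg·m²·s⁻¹.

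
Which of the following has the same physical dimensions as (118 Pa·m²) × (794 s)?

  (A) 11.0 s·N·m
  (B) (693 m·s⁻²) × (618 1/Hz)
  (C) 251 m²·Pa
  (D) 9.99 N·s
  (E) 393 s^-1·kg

(D)

Reference: [kg·m·s⁻²] · [s] = kg·m·s⁻¹.
Each option:
  (A) N·m·s = kg·m·s⁻²·m·s = kg·m²·s⁻¹
  (B) [m·s⁻²] · [s] = m·s⁻¹
  (C) Pa·m² = N·m⁻²·m² = kg·m·s⁻²
  (D) N·s = kg·m·s⁻²·s = kg·m·s⁻¹  ← same
  (E) kg·s⁻¹
Only (D) matches kg·m·s⁻¹.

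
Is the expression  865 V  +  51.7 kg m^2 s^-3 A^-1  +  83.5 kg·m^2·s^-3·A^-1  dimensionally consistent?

Work out the base dimensions of each:
  865 V:  V = J·C⁻¹ = kg·m²·s⁻³·A⁻¹
  51.7 kg m^2 s^-3 A^-1:  kg·m²·s⁻³·A⁻¹
  83.5 kg·m^2·s^-3·A^-1:  kg·m²·s⁻³·A⁻¹
Every term reduces to kg·m²·s⁻³·A⁻¹.

Yes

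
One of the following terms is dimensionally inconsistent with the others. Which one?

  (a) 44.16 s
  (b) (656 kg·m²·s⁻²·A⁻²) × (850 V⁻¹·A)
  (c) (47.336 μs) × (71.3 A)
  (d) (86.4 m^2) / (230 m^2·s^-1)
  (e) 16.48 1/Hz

(c)

Expand each in SI base units:
  (a) s
  (b) [kg·m²·s⁻²·A⁻²] · [kg⁻¹·m⁻²·s³·A²] = s
  (c) [s] · [A] = s·A
  (d) [m²] / [m²·s⁻¹] = s
  (e) Hz⁻¹ = (s⁻¹)⁻¹ = s
All reduce to s except (c), which is s·A.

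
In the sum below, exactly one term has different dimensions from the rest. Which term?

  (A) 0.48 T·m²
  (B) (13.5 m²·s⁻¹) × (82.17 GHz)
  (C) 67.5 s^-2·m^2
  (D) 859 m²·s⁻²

(A)

Work out the base dimensions of each:
  (A) T·m² = Wb·m⁻²·m² = kg·m²·s⁻²·A⁻¹
  (B) [m²·s⁻¹] · [s⁻¹] = m²·s⁻²
  (C) m²·s⁻²
  (D) m²·s⁻²
All reduce to m²·s⁻² except (A), which is kg·m²·s⁻²·A⁻¹.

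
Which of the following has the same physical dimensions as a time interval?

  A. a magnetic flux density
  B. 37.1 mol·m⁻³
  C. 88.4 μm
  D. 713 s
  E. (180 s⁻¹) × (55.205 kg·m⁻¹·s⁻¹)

Reference: [time interval] = s.
Each option:
  A. [magnetic flux density] = kg·s⁻²·A⁻¹
  B. mol·m⁻³ = m⁻³·mol
  C. m
  D. s  ← same
  E. [s⁻¹] · [kg·m⁻¹·s⁻¹] = kg·m⁻¹·s⁻²
Only D. matches s.

D.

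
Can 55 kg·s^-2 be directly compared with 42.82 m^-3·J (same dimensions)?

Expand each in SI base units:
  55 kg·s^-2:  kg·s⁻²
  42.82 m^-3·J:  J·m⁻³ = N·m·m⁻³ = kg·m⁻¹·s⁻²
kg·s⁻² ≠ kg·m⁻¹·s⁻², so they cannot be added.

No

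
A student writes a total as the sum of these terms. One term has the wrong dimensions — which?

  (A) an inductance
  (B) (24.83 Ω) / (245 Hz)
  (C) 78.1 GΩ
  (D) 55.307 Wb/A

(C)

Work out the base dimensions of each:
  (A) [inductance] = kg·m²·s⁻²·A⁻²
  (B) [kg·m²·s⁻³·A⁻²] / [s⁻¹] = kg·m²·s⁻²·A⁻²
  (C) Ω = V·A⁻¹ = kg·m²·s⁻³·A⁻²
  (D) Wb·A⁻¹ = V·s·A⁻¹ = kg·m²·s⁻²·A⁻²
All reduce to kg·m²·s⁻²·A⁻² except (C), which is kg·m²·s⁻³·A⁻².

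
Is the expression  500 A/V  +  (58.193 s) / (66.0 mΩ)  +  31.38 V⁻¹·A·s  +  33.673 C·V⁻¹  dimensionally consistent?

No

Dimensions:
  500 A/V:  A·V⁻¹ = A·(J·C⁻¹)⁻¹ = kg⁻¹·m⁻²·s³·A²
  (58.193 s) / (66.0 mΩ):  [s] / [kg·m²·s⁻³·A⁻²] = kg⁻¹·m⁻²·s⁴·A²
  31.38 V⁻¹·A·s:  A·s·V⁻¹ = A·s·(J·C⁻¹)⁻¹ = kg⁻¹·m⁻²·s⁴·A²
  33.673 C·V⁻¹:  C·V⁻¹ = s·A·(J·C⁻¹)⁻¹ = kg⁻¹·m⁻²·s⁴·A²
The terms do not share a single dimension (kg⁻¹·m⁻²·s³·A² vs kg⁻¹·m⁻²·s⁴·A²).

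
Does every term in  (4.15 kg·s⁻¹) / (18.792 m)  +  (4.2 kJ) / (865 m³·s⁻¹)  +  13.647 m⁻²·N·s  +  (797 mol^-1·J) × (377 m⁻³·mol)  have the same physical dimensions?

No

Work out the base dimensions of each:
  (4.15 kg·s⁻¹) / (18.792 m):  [kg·s⁻¹] / [m] = kg·m⁻¹·s⁻¹
  (4.2 kJ) / (865 m³·s⁻¹):  [kg·m²·s⁻²] / [m³·s⁻¹] = kg·m⁻¹·s⁻¹
  13.647 m⁻²·N·s:  N·s·m⁻² = kg·m·s⁻²·s·m⁻² = kg·m⁻¹·s⁻¹
  (797 mol^-1·J) × (377 m⁻³·mol):  [kg·m²·s⁻²·mol⁻¹] · [m⁻³·mol] = kg·m⁻¹·s⁻²
The terms do not share a single dimension (kg·m⁻¹·s⁻² vs kg·m⁻¹·s⁻¹).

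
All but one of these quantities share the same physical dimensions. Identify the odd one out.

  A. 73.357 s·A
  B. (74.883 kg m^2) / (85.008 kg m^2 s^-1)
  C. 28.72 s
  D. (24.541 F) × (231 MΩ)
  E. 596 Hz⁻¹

Work out the base dimensions of each:
  A. A·s = s·A
  B. [kg·m²] / [kg·m²·s⁻¹] = s
  C. s
  D. [kg⁻¹·m⁻²·s⁴·A²] · [kg·m²·s⁻³·A⁻²] = s
  E. Hz⁻¹ = (s⁻¹)⁻¹ = s
All reduce to s except A., which is s·A.

A.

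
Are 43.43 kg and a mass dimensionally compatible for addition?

Yes

Expand each in SI base units:
  43.43 kg:  kg
  a mass:  [mass] = kg
Both are kg, so they have the same dimensions and can be added.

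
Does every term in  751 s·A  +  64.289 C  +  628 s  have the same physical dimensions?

No

Expand each in SI base units:
  751 s·A:  A·s = s·A
  64.289 C:  C = s·A
  628 s:  s
The terms do not share a single dimension (s vs s·A).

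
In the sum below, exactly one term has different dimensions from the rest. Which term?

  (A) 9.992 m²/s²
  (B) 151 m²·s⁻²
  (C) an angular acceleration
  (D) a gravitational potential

Expand each in SI base units:
  (A) m²·s⁻²
  (B) m²·s⁻²
  (C) [angular acceleration] = s⁻²
  (D) [gravitational potential] = m²·s⁻²
All reduce to m²·s⁻² except (C), which is s⁻².

(C)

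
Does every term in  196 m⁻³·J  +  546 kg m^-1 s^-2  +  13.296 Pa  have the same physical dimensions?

In SI base units:
  196 m⁻³·J:  J·m⁻³ = N·m·m⁻³ = kg·m⁻¹·s⁻²
  546 kg m^-1 s^-2:  kg·m⁻¹·s⁻²
  13.296 Pa:  Pa = N·m⁻² = kg·m⁻¹·s⁻²
Every term reduces to kg·m⁻¹·s⁻².

Yes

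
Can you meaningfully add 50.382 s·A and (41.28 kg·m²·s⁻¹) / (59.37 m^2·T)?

Dimensions:
  50.382 s·A:  A·s = s·A
  (41.28 kg·m²·s⁻¹) / (59.37 m^2·T):  [kg·m²·s⁻¹] / [kg·m²·s⁻²·A⁻¹] = s·A
Both are s·A, so they have the same dimensions and can be added.

Yes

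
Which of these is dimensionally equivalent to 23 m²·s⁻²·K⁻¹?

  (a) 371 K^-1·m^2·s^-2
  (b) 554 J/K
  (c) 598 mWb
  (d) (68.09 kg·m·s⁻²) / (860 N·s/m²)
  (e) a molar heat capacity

Reference: m²·s⁻²·K⁻¹.
Each option:
  (a) m²·s⁻²·K⁻¹  ← same
  (b) J·K⁻¹ = N·m·K⁻¹ = kg·m²·s⁻²·K⁻¹
  (c) Wb = V·s = kg·m²·s⁻²·A⁻¹
  (d) [kg·m·s⁻²] / [kg·m⁻¹·s⁻¹] = m²·s⁻¹
  (e) [molar heat capacity] = kg·m²·s⁻²·K⁻¹·mol⁻¹
Only (a) matches m²·s⁻²·K⁻¹.

(a)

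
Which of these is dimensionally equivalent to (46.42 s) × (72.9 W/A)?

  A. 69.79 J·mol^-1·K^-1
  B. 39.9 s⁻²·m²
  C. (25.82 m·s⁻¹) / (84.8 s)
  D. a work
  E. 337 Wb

Reference: [s] · [kg·m²·s⁻³·A⁻¹] = kg·m²·s⁻²·A⁻¹.
Each option:
  A. J·mol⁻¹·K⁻¹ = N·m·mol⁻¹·K⁻¹ = kg·m²·s⁻²·K⁻¹·mol⁻¹
  B. m²·s⁻²
  C. [m·s⁻¹] / [s] = m·s⁻²
  D. [work] = kg·m²·s⁻²
  E. Wb = V·s = kg·m²·s⁻²·A⁻¹  ← same
Only E. matches kg·m²·s⁻²·A⁻¹.

E.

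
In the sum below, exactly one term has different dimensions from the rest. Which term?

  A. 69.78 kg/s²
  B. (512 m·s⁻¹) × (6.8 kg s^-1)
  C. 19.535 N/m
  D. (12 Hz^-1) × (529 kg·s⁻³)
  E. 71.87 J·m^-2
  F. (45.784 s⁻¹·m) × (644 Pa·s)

B.

Dimensions:
  A. kg·s⁻²
  B. [m·s⁻¹] · [kg·s⁻¹] = kg·m·s⁻²
  C. N·m⁻¹ = kg·m·s⁻²·m⁻¹ = kg·s⁻²
  D. [s] · [kg·s⁻³] = kg·s⁻²
  E. J·m⁻² = N·m·m⁻² = kg·s⁻²
  F. [m·s⁻¹] · [kg·m⁻¹·s⁻¹] = kg·s⁻²
All reduce to kg·s⁻² except B., which is kg·m·s⁻².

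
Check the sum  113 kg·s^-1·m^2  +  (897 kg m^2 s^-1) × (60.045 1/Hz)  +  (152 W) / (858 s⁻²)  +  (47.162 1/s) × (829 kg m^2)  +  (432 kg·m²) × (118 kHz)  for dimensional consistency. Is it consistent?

Reduce each to base SI dimensions:
  113 kg·s^-1·m^2:  kg·m²·s⁻¹
  (897 kg m^2 s^-1) × (60.045 1/Hz):  [kg·m²·s⁻¹] · [s] = kg·m²
  (152 W) / (858 s⁻²):  [kg·m²·s⁻³] / [s⁻²] = kg·m²·s⁻¹
  (47.162 1/s) × (829 kg m^2):  [s⁻¹] · [kg·m²] = kg·m²·s⁻¹
  (432 kg·m²) × (118 kHz):  [kg·m²] · [s⁻¹] = kg·m²·s⁻¹
The terms do not share a single dimension (kg·m² vs kg·m²·s⁻¹).

No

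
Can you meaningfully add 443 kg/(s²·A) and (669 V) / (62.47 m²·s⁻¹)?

Work out the base dimensions of each:
  443 kg/(s²·A):  kg·s⁻²·A⁻¹
  (669 V) / (62.47 m²·s⁻¹):  [kg·m²·s⁻³·A⁻¹] / [m²·s⁻¹] = kg·s⁻²·A⁻¹
Both are kg·s⁻²·A⁻¹, so they have the same dimensions and can be added.

Yes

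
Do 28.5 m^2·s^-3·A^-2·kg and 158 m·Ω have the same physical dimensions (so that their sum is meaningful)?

No

Expand each in SI base units:
  28.5 m^2·s^-3·A^-2·kg:  kg·m²·s⁻³·A⁻²
  158 m·Ω:  Ω·m = V·A⁻¹·m = kg·m³·s⁻³·A⁻²
kg·m²·s⁻³·A⁻² ≠ kg·m³·s⁻³·A⁻², so they cannot be added.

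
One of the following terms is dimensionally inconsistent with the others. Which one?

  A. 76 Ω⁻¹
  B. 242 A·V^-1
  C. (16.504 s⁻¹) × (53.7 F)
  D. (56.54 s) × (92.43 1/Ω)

Reduce each to base SI dimensions:
  A. Ω⁻¹ = (V·A⁻¹)⁻¹ = kg⁻¹·m⁻²·s³·A²
  B. A·V⁻¹ = A·(J·C⁻¹)⁻¹ = kg⁻¹·m⁻²·s³·A²
  C. [s⁻¹] · [kg⁻¹·m⁻²·s⁴·A²] = kg⁻¹·m⁻²·s³·A²
  D. [s] · [kg⁻¹·m⁻²·s³·A²] = kg⁻¹·m⁻²·s⁴·A²
All reduce to kg⁻¹·m⁻²·s³·A² except D., which is kg⁻¹·m⁻²·s⁴·A².

D.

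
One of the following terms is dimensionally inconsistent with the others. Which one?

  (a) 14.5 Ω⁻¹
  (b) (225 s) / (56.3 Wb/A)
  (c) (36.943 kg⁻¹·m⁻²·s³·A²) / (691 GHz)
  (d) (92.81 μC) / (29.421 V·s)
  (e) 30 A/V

Reduce each to base SI dimensions:
  (a) Ω⁻¹ = (V·A⁻¹)⁻¹ = kg⁻¹·m⁻²·s³·A²
  (b) [s] / [kg·m²·s⁻²·A⁻²] = kg⁻¹·m⁻²·s³·A²
  (c) [kg⁻¹·m⁻²·s³·A²] / [s⁻¹] = kg⁻¹·m⁻²·s⁴·A²
  (d) [s·A] / [kg·m²·s⁻²·A⁻¹] = kg⁻¹·m⁻²·s³·A²
  (e) A·V⁻¹ = A·(J·C⁻¹)⁻¹ = kg⁻¹·m⁻²·s³·A²
All reduce to kg⁻¹·m⁻²·s³·A² except (c), which is kg⁻¹·m⁻²·s⁴·A².

(c)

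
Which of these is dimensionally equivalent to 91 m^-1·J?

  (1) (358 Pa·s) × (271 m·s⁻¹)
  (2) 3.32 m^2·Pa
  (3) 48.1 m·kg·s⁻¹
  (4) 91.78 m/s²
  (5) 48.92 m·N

(2)

Reference: J·m⁻¹ = N·m·m⁻¹ = kg·m·s⁻².
Each option:
  (1) [kg·m⁻¹·s⁻¹] · [m·s⁻¹] = kg·s⁻²
  (2) Pa·m² = N·m⁻²·m² = kg·m·s⁻²  ← same
  (3) kg·m·s⁻¹
  (4) m·s⁻²
  (5) N·m = kg·m·s⁻²·m = kg·m²·s⁻²
Only (2) matches kg·m·s⁻².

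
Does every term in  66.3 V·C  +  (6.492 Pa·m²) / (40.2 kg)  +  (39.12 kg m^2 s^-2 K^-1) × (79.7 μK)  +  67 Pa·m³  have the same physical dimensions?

No

Dimensions:
  66.3 V·C:  C·V = s·A·J·C⁻¹ = kg·m²·s⁻²
  (6.492 Pa·m²) / (40.2 kg):  [kg·m·s⁻²] / [kg] = m·s⁻²
  (39.12 kg m^2 s^-2 K^-1) × (79.7 μK):  [kg·m²·s⁻²·K⁻¹] · [K] = kg·m²·s⁻²
  67 Pa·m³:  Pa·m³ = N·m⁻²·m³ = kg·m²·s⁻²
The terms do not share a single dimension (kg·m²·s⁻² vs m·s⁻²).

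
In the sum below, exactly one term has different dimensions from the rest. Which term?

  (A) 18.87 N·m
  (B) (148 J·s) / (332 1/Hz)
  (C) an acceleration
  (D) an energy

Work out the base dimensions of each:
  (A) N·m = kg·m·s⁻²·m = kg·m²·s⁻²
  (B) [kg·m²·s⁻¹] / [s] = kg·m²·s⁻²
  (C) [acceleration] = m·s⁻²
  (D) [energy] = kg·m²·s⁻²
All reduce to kg·m²·s⁻² except (C), which is m·s⁻².

(C)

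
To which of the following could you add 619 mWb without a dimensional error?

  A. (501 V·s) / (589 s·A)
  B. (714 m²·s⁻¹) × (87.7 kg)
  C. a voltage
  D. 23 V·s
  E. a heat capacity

Reference: Wb = V·s = kg·m²·s⁻²·A⁻¹.
Each option:
  A. [kg·m²·s⁻²·A⁻¹] / [s·A] = kg·m²·s⁻³·A⁻²
  B. [m²·s⁻¹] · [kg] = kg·m²·s⁻¹
  C. [voltage] = kg·m²·s⁻³·A⁻¹
  D. V·s = J·C⁻¹·s = kg·m²·s⁻²·A⁻¹  ← same
  E. [heat capacity] = kg·m²·s⁻²·K⁻¹
Only D. matches kg·m²·s⁻²·A⁻¹.

D.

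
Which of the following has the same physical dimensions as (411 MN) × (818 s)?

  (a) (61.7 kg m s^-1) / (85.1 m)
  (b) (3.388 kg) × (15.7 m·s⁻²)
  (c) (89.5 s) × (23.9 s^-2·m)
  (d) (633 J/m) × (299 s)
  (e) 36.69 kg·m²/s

Reference: [kg·m·s⁻²] · [s] = kg·m·s⁻¹.
Each option:
  (a) [kg·m·s⁻¹] / [m] = kg·s⁻¹
  (b) [kg] · [m·s⁻²] = kg·m·s⁻²
  (c) [s] · [m·s⁻²] = m·s⁻¹
  (d) [kg·m·s⁻²] · [s] = kg·m·s⁻¹  ← same
  (e) kg·m²·s⁻¹
Only (d) matches kg·m·s⁻¹.

(d)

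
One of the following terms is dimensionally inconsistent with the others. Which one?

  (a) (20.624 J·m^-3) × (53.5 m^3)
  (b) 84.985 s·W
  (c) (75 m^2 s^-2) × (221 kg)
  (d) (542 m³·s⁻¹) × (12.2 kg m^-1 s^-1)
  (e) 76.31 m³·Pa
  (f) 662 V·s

Reduce each to base SI dimensions:
  (a) [kg·m⁻¹·s⁻²] · [m³] = kg·m²·s⁻²
  (b) W·s = J·s⁻¹·s = kg·m²·s⁻²
  (c) [m²·s⁻²] · [kg] = kg·m²·s⁻²
  (d) [m³·s⁻¹] · [kg·m⁻¹·s⁻¹] = kg·m²·s⁻²
  (e) Pa·m³ = N·m⁻²·m³ = kg·m²·s⁻²
  (f) V·s = J·C⁻¹·s = kg·m²·s⁻²·A⁻¹
All reduce to kg·m²·s⁻² except (f), which is kg·m²·s⁻²·A⁻¹.

(f)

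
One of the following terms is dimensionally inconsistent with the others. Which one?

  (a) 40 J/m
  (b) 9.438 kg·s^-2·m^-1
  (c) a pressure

In SI base units:
  (a) J·m⁻¹ = N·m·m⁻¹ = kg·m·s⁻²
  (b) kg·m⁻¹·s⁻²
  (c) [pressure] = kg·m⁻¹·s⁻²
All reduce to kg·m⁻¹·s⁻² except (a), which is kg·m·s⁻².

(a)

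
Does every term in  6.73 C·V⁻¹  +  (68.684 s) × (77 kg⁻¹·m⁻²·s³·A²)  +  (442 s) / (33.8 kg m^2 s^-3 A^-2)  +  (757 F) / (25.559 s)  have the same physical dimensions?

No

Reduce each to base SI dimensions:
  6.73 C·V⁻¹:  C·V⁻¹ = s·A·(J·C⁻¹)⁻¹ = kg⁻¹·m⁻²·s⁴·A²
  (68.684 s) × (77 kg⁻¹·m⁻²·s³·A²):  [s] · [kg⁻¹·m⁻²·s³·A²] = kg⁻¹·m⁻²·s⁴·A²
  (442 s) / (33.8 kg m^2 s^-3 A^-2):  [s] / [kg·m²·s⁻³·A⁻²] = kg⁻¹·m⁻²·s⁴·A²
  (757 F) / (25.559 s):  [kg⁻¹·m⁻²·s⁴·A²] / [s] = kg⁻¹·m⁻²·s³·A²
The terms do not share a single dimension (kg⁻¹·m⁻²·s³·A² vs kg⁻¹·m⁻²·s⁴·A²).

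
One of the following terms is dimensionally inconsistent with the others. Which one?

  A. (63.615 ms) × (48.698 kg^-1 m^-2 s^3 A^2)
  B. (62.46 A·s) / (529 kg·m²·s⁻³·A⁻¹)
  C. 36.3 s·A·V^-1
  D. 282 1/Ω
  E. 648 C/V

Dimensions:
  A. [s] · [kg⁻¹·m⁻²·s³·A²] = kg⁻¹·m⁻²·s⁴·A²
  B. [s·A] / [kg·m²·s⁻³·A⁻¹] = kg⁻¹·m⁻²·s⁴·A²
  C. A·s·V⁻¹ = A·s·(J·C⁻¹)⁻¹ = kg⁻¹·m⁻²·s⁴·A²
  D. Ω⁻¹ = (V·A⁻¹)⁻¹ = kg⁻¹·m⁻²·s³·A²
  E. C·V⁻¹ = s·A·(J·C⁻¹)⁻¹ = kg⁻¹·m⁻²·s⁴·A²
All reduce to kg⁻¹·m⁻²·s⁴·A² except D., which is kg⁻¹·m⁻²·s³·A².

D.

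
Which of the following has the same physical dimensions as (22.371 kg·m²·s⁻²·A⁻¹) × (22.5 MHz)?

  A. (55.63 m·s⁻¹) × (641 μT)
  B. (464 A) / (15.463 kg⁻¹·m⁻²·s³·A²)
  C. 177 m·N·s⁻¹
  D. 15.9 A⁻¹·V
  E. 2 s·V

B.

Reference: [kg·m²·s⁻²·A⁻¹] · [s⁻¹] = kg·m²·s⁻³·A⁻¹.
Each option:
  A. [m·s⁻¹] · [kg·s⁻²·A⁻¹] = kg·m·s⁻³·A⁻¹
  B. [A] / [kg⁻¹·m⁻²·s³·A²] = kg·m²·s⁻³·A⁻¹  ← same
  C. N·m·s⁻¹ = kg·m·s⁻²·m·s⁻¹ = kg·m²·s⁻³
  D. V·A⁻¹ = J·C⁻¹·A⁻¹ = kg·m²·s⁻³·A⁻²
  E. V·s = J·C⁻¹·s = kg·m²·s⁻²·A⁻¹
Only B. matches kg·m²·s⁻³·A⁻¹.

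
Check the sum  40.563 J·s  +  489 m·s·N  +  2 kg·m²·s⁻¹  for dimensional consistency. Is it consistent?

Yes

Reduce each to base SI dimensions:
  40.563 J·s:  J·s = N·m·s = kg·m²·s⁻¹
  489 m·s·N:  N·m·s = kg·m·s⁻²·m·s = kg·m²·s⁻¹
  2 kg·m²·s⁻¹:  kg·m²·s⁻¹
Every term reduces to kg·m²·s⁻¹.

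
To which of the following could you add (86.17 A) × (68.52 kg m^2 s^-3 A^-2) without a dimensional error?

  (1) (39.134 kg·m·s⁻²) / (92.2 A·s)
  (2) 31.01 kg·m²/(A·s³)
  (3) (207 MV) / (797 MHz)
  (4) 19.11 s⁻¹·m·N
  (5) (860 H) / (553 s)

(2)

Reference: [A] · [kg·m²·s⁻³·A⁻²] = kg·m²·s⁻³·A⁻¹.
Each option:
  (1) [kg·m·s⁻²] / [s·A] = kg·m·s⁻³·A⁻¹
  (2) kg·m²·s⁻³·A⁻¹  ← same
  (3) [kg·m²·s⁻³·A⁻¹] / [s⁻¹] = kg·m²·s⁻²·A⁻¹
  (4) N·m·s⁻¹ = kg·m·s⁻²·m·s⁻¹ = kg·m²·s⁻³
  (5) [kg·m²·s⁻²·A⁻²] / [s] = kg·m²·s⁻³·A⁻²
Only (2) matches kg·m²·s⁻³·A⁻¹.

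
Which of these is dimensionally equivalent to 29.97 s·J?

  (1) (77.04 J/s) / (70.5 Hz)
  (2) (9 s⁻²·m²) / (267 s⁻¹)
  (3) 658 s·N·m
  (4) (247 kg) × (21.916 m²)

Reference: J·s = N·m·s = kg·m²·s⁻¹.
Each option:
  (1) [kg·m²·s⁻³] / [s⁻¹] = kg·m²·s⁻²
  (2) [m²·s⁻²] / [s⁻¹] = m²·s⁻¹
  (3) N·m·s = kg·m·s⁻²·m·s = kg·m²·s⁻¹  ← same
  (4) [kg] · [m²] = kg·m²
Only (3) matches kg·m²·s⁻¹.

(3)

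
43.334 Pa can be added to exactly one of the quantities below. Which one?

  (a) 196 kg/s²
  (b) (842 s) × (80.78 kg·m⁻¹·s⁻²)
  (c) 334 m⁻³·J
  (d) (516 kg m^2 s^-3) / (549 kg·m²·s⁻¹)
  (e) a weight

Reference: Pa = N·m⁻² = kg·m⁻¹·s⁻².
Each option:
  (a) kg·s⁻²
  (b) [s] · [kg·m⁻¹·s⁻²] = kg·m⁻¹·s⁻¹
  (c) J·m⁻³ = N·m·m⁻³ = kg·m⁻¹·s⁻²  ← same
  (d) [kg·m²·s⁻³] / [kg·m²·s⁻¹] = s⁻²
  (e) [weight] = kg·m·s⁻²
Only (c) matches kg·m⁻¹·s⁻².

(c)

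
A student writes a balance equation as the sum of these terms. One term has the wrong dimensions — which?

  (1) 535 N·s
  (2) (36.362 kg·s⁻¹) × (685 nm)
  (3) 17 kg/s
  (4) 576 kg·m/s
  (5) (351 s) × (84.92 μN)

Dimensions:
  (1) N·s = kg·m·s⁻²·s = kg·m·s⁻¹
  (2) [kg·s⁻¹] · [m] = kg·m·s⁻¹
  (3) kg·s⁻¹
  (4) kg·m·s⁻¹
  (5) [s] · [kg·m·s⁻²] = kg·m·s⁻¹
All reduce to kg·m·s⁻¹ except (3), which is kg·s⁻¹.

(3)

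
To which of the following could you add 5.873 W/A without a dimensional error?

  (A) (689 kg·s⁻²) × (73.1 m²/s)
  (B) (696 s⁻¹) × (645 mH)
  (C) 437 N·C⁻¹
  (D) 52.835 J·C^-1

(D)

Reference: W·A⁻¹ = J·s⁻¹·A⁻¹ = kg·m²·s⁻³·A⁻¹.
Each option:
  (A) [kg·s⁻²] · [m²·s⁻¹] = kg·m²·s⁻³
  (B) [s⁻¹] · [kg·m²·s⁻²·A⁻²] = kg·m²·s⁻³·A⁻²
  (C) N·C⁻¹ = kg·m·s⁻²·(s·A)⁻¹ = kg·m·s⁻³·A⁻¹
  (D) J·C⁻¹ = N·m·(s·A)⁻¹ = kg·m²·s⁻³·A⁻¹  ← same
Only (D) matches kg·m²·s⁻³·A⁻¹.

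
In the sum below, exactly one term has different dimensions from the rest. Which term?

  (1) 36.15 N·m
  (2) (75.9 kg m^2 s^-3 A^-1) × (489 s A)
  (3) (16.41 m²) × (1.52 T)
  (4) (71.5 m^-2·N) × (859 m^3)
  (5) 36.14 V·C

(3)

Dimensions:
  (1) N·m = kg·m·s⁻²·m = kg·m²·s⁻²
  (2) [kg·m²·s⁻³·A⁻¹] · [s·A] = kg·m²·s⁻²
  (3) [m²] · [kg·s⁻²·A⁻¹] = kg·m²·s⁻²·A⁻¹
  (4) [kg·m⁻¹·s⁻²] · [m³] = kg·m²·s⁻²
  (5) C·V = s·A·J·C⁻¹ = kg·m²·s⁻²
All reduce to kg·m²·s⁻² except (3), which is kg·m²·s⁻²·A⁻¹.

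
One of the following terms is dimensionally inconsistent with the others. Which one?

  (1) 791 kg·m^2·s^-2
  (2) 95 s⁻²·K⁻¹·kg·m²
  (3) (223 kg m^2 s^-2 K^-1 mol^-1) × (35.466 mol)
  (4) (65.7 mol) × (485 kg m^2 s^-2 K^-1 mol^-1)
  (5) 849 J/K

(1)

In SI base units:
  (1) kg·m²·s⁻²
  (2) kg·m²·s⁻²·K⁻¹
  (3) [kg·m²·s⁻²·K⁻¹·mol⁻¹] · [mol] = kg·m²·s⁻²·K⁻¹
  (4) [mol] · [kg·m²·s⁻²·K⁻¹·mol⁻¹] = kg·m²·s⁻²·K⁻¹
  (5) J·K⁻¹ = N·m·K⁻¹ = kg·m²·s⁻²·K⁻¹
All reduce to kg·m²·s⁻²·K⁻¹ except (1), which is kg·m²·s⁻².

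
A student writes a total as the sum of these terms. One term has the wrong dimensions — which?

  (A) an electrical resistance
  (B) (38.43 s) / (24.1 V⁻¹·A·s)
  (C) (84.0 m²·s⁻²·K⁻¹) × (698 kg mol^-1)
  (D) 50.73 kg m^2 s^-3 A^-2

(C)

Dimensions:
  (A) [electrical resistance] = kg·m²·s⁻³·A⁻²
  (B) [s] / [kg⁻¹·m⁻²·s⁴·A²] = kg·m²·s⁻³·A⁻²
  (C) [m²·s⁻²·K⁻¹] · [kg·mol⁻¹] = kg·m²·s⁻²·K⁻¹·mol⁻¹
  (D) kg·m²·s⁻³·A⁻²
All reduce to kg·m²·s⁻³·A⁻² except (C), which is kg·m²·s⁻²·K⁻¹·mol⁻¹.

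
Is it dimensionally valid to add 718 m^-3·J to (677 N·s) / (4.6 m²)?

No

Reduce each to base SI dimensions:
  718 m^-3·J:  J·m⁻³ = N·m·m⁻³ = kg·m⁻¹·s⁻²
  (677 N·s) / (4.6 m²):  [kg·m·s⁻¹] / [m²] = kg·m⁻¹·s⁻¹
kg·m⁻¹·s⁻² ≠ kg·m⁻¹·s⁻¹, so they cannot be added.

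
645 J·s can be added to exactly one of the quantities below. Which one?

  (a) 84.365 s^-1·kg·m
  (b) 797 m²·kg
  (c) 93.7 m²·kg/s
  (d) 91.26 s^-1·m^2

(c)

Reference: J·s = N·m·s = kg·m²·s⁻¹.
Each option:
  (a) kg·m·s⁻¹
  (b) kg·m²
  (c) kg·m²·s⁻¹  ← same
  (d) m²·s⁻¹
Only (c) matches kg·m²·s⁻¹.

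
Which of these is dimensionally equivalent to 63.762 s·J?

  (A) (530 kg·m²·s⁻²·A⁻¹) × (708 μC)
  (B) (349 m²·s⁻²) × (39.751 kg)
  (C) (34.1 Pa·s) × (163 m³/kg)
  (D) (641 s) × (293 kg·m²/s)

(A)

Reference: J·s = N·m·s = kg·m²·s⁻¹.
Each option:
  (A) [kg·m²·s⁻²·A⁻¹] · [s·A] = kg·m²·s⁻¹  ← same
  (B) [m²·s⁻²] · [kg] = kg·m²·s⁻²
  (C) [kg·m⁻¹·s⁻¹] · [kg⁻¹·m³] = m²·s⁻¹
  (D) [s] · [kg·m²·s⁻¹] = kg·m²
Only (A) matches kg·m²·s⁻¹.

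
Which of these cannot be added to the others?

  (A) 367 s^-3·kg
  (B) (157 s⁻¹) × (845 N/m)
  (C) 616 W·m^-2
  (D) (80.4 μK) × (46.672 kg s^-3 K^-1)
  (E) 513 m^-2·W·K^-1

In SI base units:
  (A) kg·s⁻³
  (B) [s⁻¹] · [kg·s⁻²] = kg·s⁻³
  (C) W·m⁻² = J·s⁻¹·m⁻² = kg·s⁻³
  (D) [K] · [kg·s⁻³·K⁻¹] = kg·s⁻³
  (E) W·m⁻²·K⁻¹ = J·s⁻¹·m⁻²·K⁻¹ = kg·s⁻³·K⁻¹
All reduce to kg·s⁻³ except (E), which is kg·s⁻³·K⁻¹.

(E)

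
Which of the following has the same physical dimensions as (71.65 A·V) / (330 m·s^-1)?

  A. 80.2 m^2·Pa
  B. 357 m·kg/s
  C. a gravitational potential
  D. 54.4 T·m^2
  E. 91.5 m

A.

Reference: [kg·m²·s⁻³] / [m·s⁻¹] = kg·m·s⁻².
Each option:
  A. Pa·m² = N·m⁻²·m² = kg·m·s⁻²  ← same
  B. kg·m·s⁻¹
  C. [gravitational potential] = m²·s⁻²
  D. T·m² = Wb·m⁻²·m² = kg·m²·s⁻²·A⁻¹
  E. m
Only A. matches kg·m·s⁻².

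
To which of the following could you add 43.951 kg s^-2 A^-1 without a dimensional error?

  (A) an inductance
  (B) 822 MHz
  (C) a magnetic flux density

Reference: kg·s⁻²·A⁻¹.
Each option:
  (A) [inductance] = kg·m²·s⁻²·A⁻²
  (B) Hz = s⁻¹
  (C) [magnetic flux density] = kg·s⁻²·A⁻¹  ← same
Only (C) matches kg·s⁻²·A⁻¹.

(C)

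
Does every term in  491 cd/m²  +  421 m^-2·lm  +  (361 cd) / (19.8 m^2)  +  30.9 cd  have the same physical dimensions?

Work out the base dimensions of each:
  491 cd/m²:  cd·m⁻² = m⁻²·cd
  421 m^-2·lm:  lm·m⁻² = cd·m⁻² = m⁻²·cd
  (361 cd) / (19.8 m^2):  [cd] / [m²] = m⁻²·cd
  30.9 cd:  cd
The terms do not share a single dimension (cd vs m⁻²·cd).

No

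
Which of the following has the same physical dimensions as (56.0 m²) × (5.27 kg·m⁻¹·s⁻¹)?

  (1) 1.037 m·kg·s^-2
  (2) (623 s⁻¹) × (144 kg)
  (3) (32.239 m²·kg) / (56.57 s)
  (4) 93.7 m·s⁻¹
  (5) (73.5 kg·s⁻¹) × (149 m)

(5)

Reference: [m²] · [kg·m⁻¹·s⁻¹] = kg·m·s⁻¹.
Each option:
  (1) kg·m·s⁻²
  (2) [s⁻¹] · [kg] = kg·s⁻¹
  (3) [kg·m²] / [s] = kg·m²·s⁻¹
  (4) m·s⁻¹
  (5) [kg·s⁻¹] · [m] = kg·m·s⁻¹  ← same
Only (5) matches kg·m·s⁻¹.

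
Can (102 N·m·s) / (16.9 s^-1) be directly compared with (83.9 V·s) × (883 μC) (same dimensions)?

Work out the base dimensions of each:
  (102 N·m·s) / (16.9 s^-1):  [kg·m²·s⁻¹] / [s⁻¹] = kg·m²
  (83.9 V·s) × (883 μC):  [kg·m²·s⁻²·A⁻¹] · [s·A] = kg·m²·s⁻¹
kg·m² ≠ kg·m²·s⁻¹, so they cannot be added.

No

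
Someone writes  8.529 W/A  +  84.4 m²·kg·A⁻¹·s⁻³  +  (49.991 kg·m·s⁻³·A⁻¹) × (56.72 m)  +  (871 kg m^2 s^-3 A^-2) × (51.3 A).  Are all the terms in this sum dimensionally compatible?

Yes

Expand each in SI base units:
  8.529 W/A:  W·A⁻¹ = J·s⁻¹·A⁻¹ = kg·m²·s⁻³·A⁻¹
  84.4 m²·kg·A⁻¹·s⁻³:  kg·m²·s⁻³·A⁻¹
  (49.991 kg·m·s⁻³·A⁻¹) × (56.72 m):  [kg·m·s⁻³·A⁻¹] · [m] = kg·m²·s⁻³·A⁻¹
  (871 kg m^2 s^-3 A^-2) × (51.3 A):  [kg·m²·s⁻³·A⁻²] · [A] = kg·m²·s⁻³·A⁻¹
Every term reduces to kg·m²·s⁻³·A⁻¹.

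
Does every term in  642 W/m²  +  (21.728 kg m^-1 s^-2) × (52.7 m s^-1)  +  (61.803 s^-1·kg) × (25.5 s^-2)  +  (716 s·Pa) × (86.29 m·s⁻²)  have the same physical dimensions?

Dimensions:
  642 W/m²:  W·m⁻² = J·s⁻¹·m⁻² = kg·s⁻³
  (21.728 kg m^-1 s^-2) × (52.7 m s^-1):  [kg·m⁻¹·s⁻²] · [m·s⁻¹] = kg·s⁻³
  (61.803 s^-1·kg) × (25.5 s^-2):  [kg·s⁻¹] · [s⁻²] = kg·s⁻³
  (716 s·Pa) × (86.29 m·s⁻²):  [kg·m⁻¹·s⁻¹] · [m·s⁻²] = kg·s⁻³
Every term reduces to kg·s⁻³.

Yes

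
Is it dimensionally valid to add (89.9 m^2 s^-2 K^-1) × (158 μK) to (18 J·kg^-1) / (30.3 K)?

Work out the base dimensions of each:
  (89.9 m^2 s^-2 K^-1) × (158 μK):  [m²·s⁻²·K⁻¹] · [K] = m²·s⁻²
  (18 J·kg^-1) / (30.3 K):  [m²·s⁻²] / [K] = m²·s⁻²·K⁻¹
m²·s⁻² ≠ m²·s⁻²·K⁻¹, so they cannot be added.

No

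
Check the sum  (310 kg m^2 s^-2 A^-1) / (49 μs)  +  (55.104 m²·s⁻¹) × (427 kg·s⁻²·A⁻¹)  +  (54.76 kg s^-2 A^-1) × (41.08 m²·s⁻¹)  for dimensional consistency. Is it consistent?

Expand each in SI base units:
  (310 kg m^2 s^-2 A^-1) / (49 μs):  [kg·m²·s⁻²·A⁻¹] / [s] = kg·m²·s⁻³·A⁻¹
  (55.104 m²·s⁻¹) × (427 kg·s⁻²·A⁻¹):  [m²·s⁻¹] · [kg·s⁻²·A⁻¹] = kg·m²·s⁻³·A⁻¹
  (54.76 kg s^-2 A^-1) × (41.08 m²·s⁻¹):  [kg·s⁻²·A⁻¹] · [m²·s⁻¹] = kg·m²·s⁻³·A⁻¹
Every term reduces to kg·m²·s⁻³·A⁻¹.

Yes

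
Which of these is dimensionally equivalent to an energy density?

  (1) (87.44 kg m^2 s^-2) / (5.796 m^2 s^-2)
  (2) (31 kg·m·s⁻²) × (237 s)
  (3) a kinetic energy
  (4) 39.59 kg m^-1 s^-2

Reference: [energy density] = kg·m⁻¹·s⁻².
Each option:
  (1) [kg·m²·s⁻²] / [m²·s⁻²] = kg
  (2) [kg·m·s⁻²] · [s] = kg·m·s⁻¹
  (3) [kinetic energy] = kg·m²·s⁻²
  (4) kg·m⁻¹·s⁻²  ← same
Only (4) matches kg·m⁻¹·s⁻².

(4)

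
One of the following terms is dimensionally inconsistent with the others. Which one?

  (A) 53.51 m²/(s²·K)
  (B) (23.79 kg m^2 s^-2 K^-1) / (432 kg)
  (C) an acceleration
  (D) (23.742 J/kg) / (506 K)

Work out the base dimensions of each:
  (A) m²·s⁻²·K⁻¹
  (B) [kg·m²·s⁻²·K⁻¹] / [kg] = m²·s⁻²·K⁻¹
  (C) [acceleration] = m·s⁻²
  (D) [m²·s⁻²] / [K] = m²·s⁻²·K⁻¹
All reduce to m²·s⁻²·K⁻¹ except (C), which is m·s⁻².

(C)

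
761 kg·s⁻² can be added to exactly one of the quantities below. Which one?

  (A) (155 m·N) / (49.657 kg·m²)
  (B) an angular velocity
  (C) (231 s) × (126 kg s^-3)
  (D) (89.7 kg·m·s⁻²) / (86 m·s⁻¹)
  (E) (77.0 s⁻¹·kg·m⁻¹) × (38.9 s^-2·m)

Reference: kg·s⁻².
Each option:
  (A) [kg·m²·s⁻²] / [kg·m²] = s⁻²
  (B) [angular velocity] = s⁻¹
  (C) [s] · [kg·s⁻³] = kg·s⁻²  ← same
  (D) [kg·m·s⁻²] / [m·s⁻¹] = kg·s⁻¹
  (E) [kg·m⁻¹·s⁻¹] · [m·s⁻²] = kg·s⁻³
Only (C) matches kg·s⁻².

(C)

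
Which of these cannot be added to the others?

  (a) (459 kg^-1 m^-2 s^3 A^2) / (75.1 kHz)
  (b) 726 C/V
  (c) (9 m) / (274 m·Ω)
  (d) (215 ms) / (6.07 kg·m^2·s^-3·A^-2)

In SI base units:
  (a) [kg⁻¹·m⁻²·s³·A²] / [s⁻¹] = kg⁻¹·m⁻²·s⁴·A²
  (b) C·V⁻¹ = s·A·(J·C⁻¹)⁻¹ = kg⁻¹·m⁻²·s⁴·A²
  (c) [m] / [kg·m³·s⁻³·A⁻²] = kg⁻¹·m⁻²·s³·A²
  (d) [s] / [kg·m²·s⁻³·A⁻²] = kg⁻¹·m⁻²·s⁴·A²
All reduce to kg⁻¹·m⁻²·s⁴·A² except (c), which is kg⁻¹·m⁻²·s³·A².

(c)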